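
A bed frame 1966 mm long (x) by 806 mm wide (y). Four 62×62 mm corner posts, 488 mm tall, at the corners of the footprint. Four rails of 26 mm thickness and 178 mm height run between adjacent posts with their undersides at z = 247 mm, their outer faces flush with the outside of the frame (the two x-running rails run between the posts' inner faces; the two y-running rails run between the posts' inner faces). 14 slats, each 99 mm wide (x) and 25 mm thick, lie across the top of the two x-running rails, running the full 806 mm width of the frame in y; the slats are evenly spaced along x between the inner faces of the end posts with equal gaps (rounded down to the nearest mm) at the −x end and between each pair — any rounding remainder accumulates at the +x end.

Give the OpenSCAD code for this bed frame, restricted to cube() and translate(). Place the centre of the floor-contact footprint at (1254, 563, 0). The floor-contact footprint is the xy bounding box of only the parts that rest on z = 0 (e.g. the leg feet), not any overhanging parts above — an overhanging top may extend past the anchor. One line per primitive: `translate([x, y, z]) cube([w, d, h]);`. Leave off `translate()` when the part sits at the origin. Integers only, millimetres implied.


translate([271, 160, 0]) cube([62, 62, 488]);
translate([271, 904, 0]) cube([62, 62, 488]);
translate([2175, 160, 0]) cube([62, 62, 488]);
translate([2175, 904, 0]) cube([62, 62, 488]);
translate([333, 160, 247]) cube([1842, 26, 178]);
translate([333, 940, 247]) cube([1842, 26, 178]);
translate([271, 222, 247]) cube([26, 682, 178]);
translate([2211, 222, 247]) cube([26, 682, 178]);
translate([363, 160, 425]) cube([99, 806, 25]);
translate([492, 160, 425]) cube([99, 806, 25]);
translate([621, 160, 425]) cube([99, 806, 25]);
translate([750, 160, 425]) cube([99, 806, 25]);
translate([879, 160, 425]) cube([99, 806, 25]);
translate([1008, 160, 425]) cube([99, 806, 25]);
translate([1137, 160, 425]) cube([99, 806, 25]);
translate([1266, 160, 425]) cube([99, 806, 25]);
translate([1395, 160, 425]) cube([99, 806, 25]);
translate([1524, 160, 425]) cube([99, 806, 25]);
translate([1653, 160, 425]) cube([99, 806, 25]);
translate([1782, 160, 425]) cube([99, 806, 25]);
translate([1911, 160, 425]) cube([99, 806, 25]);
translate([2040, 160, 425]) cube([99, 806, 25]);


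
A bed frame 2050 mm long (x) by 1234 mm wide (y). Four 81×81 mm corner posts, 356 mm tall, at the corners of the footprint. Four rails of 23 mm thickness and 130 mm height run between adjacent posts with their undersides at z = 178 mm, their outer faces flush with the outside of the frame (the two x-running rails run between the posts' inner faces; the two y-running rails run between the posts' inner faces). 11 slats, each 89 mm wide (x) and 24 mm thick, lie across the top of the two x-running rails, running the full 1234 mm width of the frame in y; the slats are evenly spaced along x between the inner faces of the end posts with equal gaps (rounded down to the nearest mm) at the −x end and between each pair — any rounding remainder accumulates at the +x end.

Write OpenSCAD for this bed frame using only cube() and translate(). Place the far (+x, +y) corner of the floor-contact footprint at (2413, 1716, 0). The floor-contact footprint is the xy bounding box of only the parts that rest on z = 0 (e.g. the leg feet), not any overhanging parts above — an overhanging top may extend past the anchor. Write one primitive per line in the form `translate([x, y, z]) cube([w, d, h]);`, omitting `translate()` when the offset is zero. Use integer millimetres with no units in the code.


translate([363, 482, 0]) cube([81, 81, 356]);
translate([363, 1635, 0]) cube([81, 81, 356]);
translate([2332, 482, 0]) cube([81, 81, 356]);
translate([2332, 1635, 0]) cube([81, 81, 356]);
translate([444, 482, 178]) cube([1888, 23, 130]);
translate([444, 1693, 178]) cube([1888, 23, 130]);
translate([363, 563, 178]) cube([23, 1072, 130]);
translate([2390, 563, 178]) cube([23, 1072, 130]);
translate([519, 482, 308]) cube([89, 1234, 24]);
translate([683, 482, 308]) cube([89, 1234, 24]);
translate([847, 482, 308]) cube([89, 1234, 24]);
translate([1011, 482, 308]) cube([89, 1234, 24]);
translate([1175, 482, 308]) cube([89, 1234, 24]);
translate([1339, 482, 308]) cube([89, 1234, 24]);
translate([1503, 482, 308]) cube([89, 1234, 24]);
translate([1667, 482, 308]) cube([89, 1234, 24]);
translate([1831, 482, 308]) cube([89, 1234, 24]);
translate([1995, 482, 308]) cube([89, 1234, 24]);
translate([2159, 482, 308]) cube([89, 1234, 24]);


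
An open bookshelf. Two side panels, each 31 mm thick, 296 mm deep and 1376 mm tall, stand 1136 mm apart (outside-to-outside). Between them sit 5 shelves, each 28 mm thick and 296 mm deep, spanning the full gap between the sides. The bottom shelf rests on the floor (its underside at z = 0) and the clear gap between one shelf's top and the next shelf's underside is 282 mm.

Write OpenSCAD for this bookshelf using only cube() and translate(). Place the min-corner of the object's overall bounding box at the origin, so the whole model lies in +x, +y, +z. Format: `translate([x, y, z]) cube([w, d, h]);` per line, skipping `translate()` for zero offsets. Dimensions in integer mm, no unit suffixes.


cube([31, 296, 1376]);
translate([1105, 0, 0]) cube([31, 296, 1376]);
translate([31, 0, 0]) cube([1074, 296, 28]);
translate([31, 0, 310]) cube([1074, 296, 28]);
translate([31, 0, 620]) cube([1074, 296, 28]);
translate([31, 0, 930]) cube([1074, 296, 28]);
translate([31, 0, 1240]) cube([1074, 296, 28]);


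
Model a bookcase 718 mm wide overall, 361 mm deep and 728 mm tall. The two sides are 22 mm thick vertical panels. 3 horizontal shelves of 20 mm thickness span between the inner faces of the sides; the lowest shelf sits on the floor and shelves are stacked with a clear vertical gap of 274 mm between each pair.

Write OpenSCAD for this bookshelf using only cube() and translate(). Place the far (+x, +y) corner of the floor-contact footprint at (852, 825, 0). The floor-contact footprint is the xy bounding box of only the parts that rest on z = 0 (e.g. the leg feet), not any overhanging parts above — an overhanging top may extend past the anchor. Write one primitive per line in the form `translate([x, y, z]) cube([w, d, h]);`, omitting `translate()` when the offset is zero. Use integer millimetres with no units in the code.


translate([134, 464, 0]) cube([22, 361, 728]);
translate([830, 464, 0]) cube([22, 361, 728]);
translate([156, 464, 0]) cube([674, 361, 20]);
translate([156, 464, 294]) cube([674, 361, 20]);
translate([156, 464, 588]) cube([674, 361, 20]);


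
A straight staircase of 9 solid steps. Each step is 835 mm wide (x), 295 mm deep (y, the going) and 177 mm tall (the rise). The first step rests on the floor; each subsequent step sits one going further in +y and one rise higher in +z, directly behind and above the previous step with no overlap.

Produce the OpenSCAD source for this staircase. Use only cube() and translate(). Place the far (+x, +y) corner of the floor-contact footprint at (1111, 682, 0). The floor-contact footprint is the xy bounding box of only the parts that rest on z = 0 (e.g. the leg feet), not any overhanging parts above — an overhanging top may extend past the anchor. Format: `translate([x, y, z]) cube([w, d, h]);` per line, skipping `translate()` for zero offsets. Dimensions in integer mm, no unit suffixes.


translate([276, 387, 0]) cube([835, 295, 177]);
translate([276, 682, 177]) cube([835, 295, 177]);
translate([276, 977, 354]) cube([835, 295, 177]);
translate([276, 1272, 531]) cube([835, 295, 177]);
translate([276, 1567, 708]) cube([835, 295, 177]);
translate([276, 1862, 885]) cube([835, 295, 177]);
translate([276, 2157, 1062]) cube([835, 295, 177]);
translate([276, 2452, 1239]) cube([835, 295, 177]);
translate([276, 2747, 1416]) cube([835, 295, 177]);


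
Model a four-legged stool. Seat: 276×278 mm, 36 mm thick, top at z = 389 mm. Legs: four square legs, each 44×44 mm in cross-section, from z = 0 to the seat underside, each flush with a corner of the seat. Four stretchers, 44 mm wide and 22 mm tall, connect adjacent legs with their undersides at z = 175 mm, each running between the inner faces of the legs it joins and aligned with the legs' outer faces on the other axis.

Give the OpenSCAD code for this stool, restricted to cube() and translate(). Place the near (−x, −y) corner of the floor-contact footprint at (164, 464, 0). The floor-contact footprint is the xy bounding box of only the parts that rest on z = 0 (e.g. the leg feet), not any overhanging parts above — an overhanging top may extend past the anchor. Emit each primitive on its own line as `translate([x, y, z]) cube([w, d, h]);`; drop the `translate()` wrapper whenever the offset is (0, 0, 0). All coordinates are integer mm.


translate([164, 464, 353]) cube([276, 278, 36]);
translate([164, 464, 0]) cube([44, 44, 353]);
translate([396, 464, 0]) cube([44, 44, 353]);
translate([164, 698, 0]) cube([44, 44, 353]);
translate([396, 698, 0]) cube([44, 44, 353]);
translate([208, 464, 175]) cube([188, 44, 22]);
translate([208, 698, 175]) cube([188, 44, 22]);
translate([164, 508, 175]) cube([44, 190, 22]);
translate([396, 508, 175]) cube([44, 190, 22]);


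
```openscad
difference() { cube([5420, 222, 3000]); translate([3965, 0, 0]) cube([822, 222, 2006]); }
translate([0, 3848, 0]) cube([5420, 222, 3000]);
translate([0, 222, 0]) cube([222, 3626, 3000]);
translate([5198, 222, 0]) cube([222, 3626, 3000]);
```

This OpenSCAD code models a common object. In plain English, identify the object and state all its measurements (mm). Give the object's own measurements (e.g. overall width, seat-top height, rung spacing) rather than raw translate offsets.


A single room: four walls, each 3000 mm tall and 222 mm thick, enclosing an outside footprint 5420×4070 mm (x × y), no floor or roof. The front and back walls (−y and +y sides) run the full x-width; the side walls fit between their inner faces. A door opening 822 mm wide and 2006 mm tall is cut through the front wall from the floor up, its −x edge 3965 mm from the wall's −x end.


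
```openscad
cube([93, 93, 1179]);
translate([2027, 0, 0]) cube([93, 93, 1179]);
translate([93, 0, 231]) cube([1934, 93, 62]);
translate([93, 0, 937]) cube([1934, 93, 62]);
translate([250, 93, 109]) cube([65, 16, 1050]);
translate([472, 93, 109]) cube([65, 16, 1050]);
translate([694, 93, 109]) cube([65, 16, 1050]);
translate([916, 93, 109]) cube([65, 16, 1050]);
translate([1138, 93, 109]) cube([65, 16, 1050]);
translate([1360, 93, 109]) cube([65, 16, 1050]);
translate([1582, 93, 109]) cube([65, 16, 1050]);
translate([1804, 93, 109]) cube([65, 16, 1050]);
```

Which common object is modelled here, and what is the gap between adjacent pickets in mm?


A fence section. The picket gap is 157 mm.

Two posts, two rails, 8 pickets — a fence section. Span 1934 mm holds 8 pickets of 65 mm with 9 equal gaps: ⌊(1934 − 8·65) / 9⌋ = 157 mm.


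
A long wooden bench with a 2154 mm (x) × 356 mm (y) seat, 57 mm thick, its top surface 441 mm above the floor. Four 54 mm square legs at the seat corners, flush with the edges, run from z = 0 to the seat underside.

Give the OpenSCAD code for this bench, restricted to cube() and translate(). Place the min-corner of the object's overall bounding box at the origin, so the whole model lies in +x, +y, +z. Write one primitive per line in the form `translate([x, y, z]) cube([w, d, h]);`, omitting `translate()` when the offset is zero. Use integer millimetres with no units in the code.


translate([0, 0, 384]) cube([2154, 356, 57]);
cube([54, 54, 384]);
translate([0, 302, 0]) cube([54, 54, 384]);
translate([2100, 0, 0]) cube([54, 54, 384]);
translate([2100, 302, 0]) cube([54, 54, 384]);


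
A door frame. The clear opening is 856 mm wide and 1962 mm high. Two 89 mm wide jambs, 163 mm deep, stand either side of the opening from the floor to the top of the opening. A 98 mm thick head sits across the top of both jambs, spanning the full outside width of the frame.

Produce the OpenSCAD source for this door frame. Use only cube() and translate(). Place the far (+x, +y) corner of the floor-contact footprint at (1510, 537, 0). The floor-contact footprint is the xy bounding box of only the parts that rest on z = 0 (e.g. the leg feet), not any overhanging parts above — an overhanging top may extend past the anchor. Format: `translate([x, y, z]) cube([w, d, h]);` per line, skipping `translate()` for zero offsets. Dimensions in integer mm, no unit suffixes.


translate([476, 374, 0]) cube([89, 163, 1962]);
translate([1421, 374, 0]) cube([89, 163, 1962]);
translate([476, 374, 1962]) cube([1034, 163, 98]);


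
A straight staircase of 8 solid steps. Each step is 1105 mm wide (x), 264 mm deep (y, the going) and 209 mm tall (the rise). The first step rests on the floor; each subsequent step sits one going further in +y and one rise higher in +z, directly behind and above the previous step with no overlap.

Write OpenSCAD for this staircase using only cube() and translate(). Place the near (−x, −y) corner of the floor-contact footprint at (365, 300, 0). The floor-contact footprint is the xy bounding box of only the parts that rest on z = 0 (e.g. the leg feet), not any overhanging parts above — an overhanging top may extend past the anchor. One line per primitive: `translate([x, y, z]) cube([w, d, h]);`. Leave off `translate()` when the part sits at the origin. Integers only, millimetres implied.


translate([365, 300, 0]) cube([1105, 264, 209]);
translate([365, 564, 209]) cube([1105, 264, 209]);
translate([365, 828, 418]) cube([1105, 264, 209]);
translate([365, 1092, 627]) cube([1105, 264, 209]);
translate([365, 1356, 836]) cube([1105, 264, 209]);
translate([365, 1620, 1045]) cube([1105, 264, 209]);
translate([365, 1884, 1254]) cube([1105, 264, 209]);
translate([365, 2148, 1463]) cube([1105, 264, 209]);


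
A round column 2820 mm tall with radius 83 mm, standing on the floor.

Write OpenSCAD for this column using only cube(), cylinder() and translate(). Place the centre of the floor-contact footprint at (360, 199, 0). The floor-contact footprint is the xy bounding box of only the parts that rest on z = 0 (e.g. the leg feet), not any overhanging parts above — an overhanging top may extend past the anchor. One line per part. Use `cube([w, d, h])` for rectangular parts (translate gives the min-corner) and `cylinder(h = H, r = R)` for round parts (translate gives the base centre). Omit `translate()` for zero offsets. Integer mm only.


translate([360, 199, 0]) cylinder(h = 2820, r = 83);


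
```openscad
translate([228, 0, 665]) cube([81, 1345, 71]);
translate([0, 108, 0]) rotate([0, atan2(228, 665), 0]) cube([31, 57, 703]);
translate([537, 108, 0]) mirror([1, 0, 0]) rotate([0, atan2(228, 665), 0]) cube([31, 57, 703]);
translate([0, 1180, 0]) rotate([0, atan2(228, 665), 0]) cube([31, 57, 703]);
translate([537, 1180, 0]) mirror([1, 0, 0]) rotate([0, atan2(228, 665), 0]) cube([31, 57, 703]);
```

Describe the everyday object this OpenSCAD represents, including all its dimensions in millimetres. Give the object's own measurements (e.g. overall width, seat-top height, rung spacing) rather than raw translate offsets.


A sawhorse. A 81×1345×71 mm beam (x, y, z) sits on two A-frame leg pairs. Each pair is two raked legs of 31×57 mm section (57 mm along y) splaying symmetrically in x. Each leg rises 665 mm vertically over 228 mm of horizontal reach and is 703 mm long along its own axis. Every leg's outer bottom edge rests on the floor and its outer top edge meets a bottom edge of the beam — the left legs (tilting toward +x) meet the beam's −x bottom edge, the right legs (their mirror images, tilting toward −x) meet its +x bottom edge — so the leg tops tuck under the beam, the beam's underside is 665 mm above the floor, and the feet are 537 mm apart outside-to-outside with the beam centred between them. The two leg pairs are set in 108 mm from either end of the beam.


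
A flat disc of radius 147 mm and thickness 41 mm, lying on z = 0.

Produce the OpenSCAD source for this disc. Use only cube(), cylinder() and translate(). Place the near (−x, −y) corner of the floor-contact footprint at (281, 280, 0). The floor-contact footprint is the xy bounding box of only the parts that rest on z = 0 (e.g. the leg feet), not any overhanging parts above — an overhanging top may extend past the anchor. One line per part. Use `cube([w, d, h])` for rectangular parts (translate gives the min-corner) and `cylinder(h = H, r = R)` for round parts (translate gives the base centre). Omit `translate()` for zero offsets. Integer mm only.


translate([428, 427, 0]) cylinder(h = 41, r = 147);


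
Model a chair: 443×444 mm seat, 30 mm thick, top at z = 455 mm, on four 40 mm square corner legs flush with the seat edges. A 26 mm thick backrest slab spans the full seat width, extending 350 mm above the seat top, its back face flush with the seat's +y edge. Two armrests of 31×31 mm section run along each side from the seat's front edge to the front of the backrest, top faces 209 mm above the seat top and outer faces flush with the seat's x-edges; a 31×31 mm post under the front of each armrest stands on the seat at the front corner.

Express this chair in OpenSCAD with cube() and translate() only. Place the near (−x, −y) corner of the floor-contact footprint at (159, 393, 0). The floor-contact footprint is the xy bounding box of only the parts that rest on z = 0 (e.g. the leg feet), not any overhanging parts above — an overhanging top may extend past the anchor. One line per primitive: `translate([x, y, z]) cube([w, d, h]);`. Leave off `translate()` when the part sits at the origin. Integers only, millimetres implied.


translate([159, 393, 425]) cube([443, 444, 30]);
translate([159, 393, 0]) cube([40, 40, 425]);
translate([562, 393, 0]) cube([40, 40, 425]);
translate([159, 797, 0]) cube([40, 40, 425]);
translate([562, 797, 0]) cube([40, 40, 425]);
translate([159, 811, 455]) cube([443, 26, 350]);
translate([159, 393, 633]) cube([31, 418, 31]);
translate([571, 393, 633]) cube([31, 418, 31]);
translate([159, 393, 455]) cube([31, 31, 178]);
translate([571, 393, 455]) cube([31, 31, 178]);


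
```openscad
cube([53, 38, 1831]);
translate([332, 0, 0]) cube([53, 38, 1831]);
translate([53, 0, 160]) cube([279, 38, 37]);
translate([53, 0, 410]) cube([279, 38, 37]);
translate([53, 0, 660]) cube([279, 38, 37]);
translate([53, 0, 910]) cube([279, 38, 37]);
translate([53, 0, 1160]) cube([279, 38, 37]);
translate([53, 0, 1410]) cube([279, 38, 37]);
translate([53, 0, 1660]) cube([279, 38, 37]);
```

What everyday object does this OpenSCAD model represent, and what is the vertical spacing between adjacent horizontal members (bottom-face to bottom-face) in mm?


A ladder. The rung spacing is 250 mm.

Two tall 53×38 posts with 7 short bars between them — a ladder. Adjacent rungs sit at z = 160 and z = 410, so the spacing is 410 − 160 = 250 mm.


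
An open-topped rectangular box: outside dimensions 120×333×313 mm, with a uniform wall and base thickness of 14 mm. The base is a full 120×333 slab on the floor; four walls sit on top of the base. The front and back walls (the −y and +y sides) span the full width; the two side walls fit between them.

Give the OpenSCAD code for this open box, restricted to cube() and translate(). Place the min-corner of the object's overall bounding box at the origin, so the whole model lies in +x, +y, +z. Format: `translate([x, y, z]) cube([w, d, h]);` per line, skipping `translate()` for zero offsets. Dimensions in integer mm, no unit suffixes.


cube([120, 333, 14]);
translate([0, 0, 14]) cube([120, 14, 299]);
translate([0, 319, 14]) cube([120, 14, 299]);
translate([0, 14, 14]) cube([14, 305, 299]);
translate([106, 14, 14]) cube([14, 305, 299]);


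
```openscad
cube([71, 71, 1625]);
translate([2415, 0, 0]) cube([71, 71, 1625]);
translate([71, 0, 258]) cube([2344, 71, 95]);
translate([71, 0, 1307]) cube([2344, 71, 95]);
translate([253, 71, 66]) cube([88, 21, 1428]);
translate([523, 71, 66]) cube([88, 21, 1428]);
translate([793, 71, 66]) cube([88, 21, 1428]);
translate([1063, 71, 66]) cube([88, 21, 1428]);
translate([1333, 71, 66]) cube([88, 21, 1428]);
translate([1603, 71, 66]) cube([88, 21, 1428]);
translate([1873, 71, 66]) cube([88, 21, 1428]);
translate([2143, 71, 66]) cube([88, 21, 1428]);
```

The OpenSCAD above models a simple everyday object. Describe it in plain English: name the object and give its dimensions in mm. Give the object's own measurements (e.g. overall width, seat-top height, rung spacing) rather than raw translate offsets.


A fence section. Two 71×71 mm posts, 1625 mm tall, stand on the floor with a clear span of 2344 mm between their inner faces. Two horizontal rails of 71×95 mm section span the gap between the posts with their undersides at z = 258 mm and z = 1307 mm, flush with the posts' −y face. 8 pickets, each 88 mm wide, 21 mm thick and 1428 mm tall, are fixed to the +y face of the rails with their bottoms at z = 66 mm, spaced across the span with a 182 mm gap after the −x post and between neighbouring pickets, with 184 mm left before the +x post.


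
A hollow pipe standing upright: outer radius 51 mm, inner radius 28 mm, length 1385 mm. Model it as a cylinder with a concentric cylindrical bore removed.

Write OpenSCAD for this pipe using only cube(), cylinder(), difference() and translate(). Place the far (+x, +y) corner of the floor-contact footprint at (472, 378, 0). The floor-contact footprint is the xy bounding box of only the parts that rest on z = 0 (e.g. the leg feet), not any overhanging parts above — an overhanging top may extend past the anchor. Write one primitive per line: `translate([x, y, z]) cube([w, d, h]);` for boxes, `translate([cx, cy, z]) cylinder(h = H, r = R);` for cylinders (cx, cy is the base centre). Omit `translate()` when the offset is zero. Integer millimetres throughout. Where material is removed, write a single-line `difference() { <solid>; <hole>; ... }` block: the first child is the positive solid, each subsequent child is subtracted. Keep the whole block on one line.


difference() { translate([421, 327, 0]) cylinder(h = 1385, r = 51); translate([421, 327, 0]) cylinder(h = 1385, r = 28); }


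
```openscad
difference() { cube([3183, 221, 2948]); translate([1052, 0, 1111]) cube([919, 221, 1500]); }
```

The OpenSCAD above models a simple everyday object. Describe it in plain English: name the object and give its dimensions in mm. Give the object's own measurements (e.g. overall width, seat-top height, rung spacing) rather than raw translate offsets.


A wall 3183 mm long (x), 221 mm thick (y), 2948 mm tall, with a rectangular window opening cut through it. The opening is 919 mm wide and 1500 mm tall; its sill is at z = 1111 mm and its near (−x) edge is 1052 mm from the wall's −x end. The opening passes through the full wall thickness.


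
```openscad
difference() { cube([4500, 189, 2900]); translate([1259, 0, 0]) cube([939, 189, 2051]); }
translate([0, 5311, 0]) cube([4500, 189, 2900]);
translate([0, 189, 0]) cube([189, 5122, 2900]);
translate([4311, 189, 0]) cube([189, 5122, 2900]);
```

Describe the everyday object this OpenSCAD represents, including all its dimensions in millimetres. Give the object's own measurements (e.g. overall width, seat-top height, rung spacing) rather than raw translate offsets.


A single room: four walls, each 2900 mm tall and 189 mm thick, enclosing an outside footprint 4500×5500 mm (x × y), no floor or roof. The front and back walls (−y and +y sides) run the full x-width; the side walls fit between their inner faces. A door opening 939 mm wide and 2051 mm tall is cut through the front wall from the floor up, its −x edge 1259 mm from the wall's −x end.


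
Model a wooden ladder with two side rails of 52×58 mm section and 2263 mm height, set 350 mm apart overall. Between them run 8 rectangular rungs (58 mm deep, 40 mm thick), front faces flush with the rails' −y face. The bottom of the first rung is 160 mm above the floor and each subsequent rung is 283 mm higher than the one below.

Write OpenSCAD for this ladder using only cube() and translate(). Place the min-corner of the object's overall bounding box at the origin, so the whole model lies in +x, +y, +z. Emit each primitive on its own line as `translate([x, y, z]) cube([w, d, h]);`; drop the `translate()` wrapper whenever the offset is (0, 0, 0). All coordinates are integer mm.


// rung span = 350 - 2*52 = 246
// rung[k] z = 160 + k*283
cube([52, 58, 2263]);
translate([298, 0, 0]) cube([52, 58, 2263]);
translate([52, 0, 160]) cube([246, 58, 40]);
translate([52, 0, 443]) cube([246, 58, 40]);
translate([52, 0, 726]) cube([246, 58, 40]);
translate([52, 0, 1009]) cube([246, 58, 40]);
translate([52, 0, 1292]) cube([246, 58, 40]);
translate([52, 0, 1575]) cube([246, 58, 40]);
translate([52, 0, 1858]) cube([246, 58, 40]);
translate([52, 0, 2141]) cube([246, 58, 40]);


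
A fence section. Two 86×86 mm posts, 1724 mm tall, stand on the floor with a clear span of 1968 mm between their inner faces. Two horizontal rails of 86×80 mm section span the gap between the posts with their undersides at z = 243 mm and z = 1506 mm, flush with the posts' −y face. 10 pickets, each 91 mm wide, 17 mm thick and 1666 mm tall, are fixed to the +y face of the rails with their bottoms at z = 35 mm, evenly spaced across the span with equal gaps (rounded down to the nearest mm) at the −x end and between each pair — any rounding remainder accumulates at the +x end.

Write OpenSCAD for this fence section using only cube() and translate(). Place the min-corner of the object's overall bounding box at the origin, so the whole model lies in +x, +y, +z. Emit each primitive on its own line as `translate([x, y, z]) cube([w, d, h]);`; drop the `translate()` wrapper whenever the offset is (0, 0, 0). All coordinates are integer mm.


cube([86, 86, 1724]);
translate([2054, 0, 0]) cube([86, 86, 1724]);
translate([86, 0, 243]) cube([1968, 86, 80]);
translate([86, 0, 1506]) cube([1968, 86, 80]);
translate([182, 86, 35]) cube([91, 17, 1666]);
translate([369, 86, 35]) cube([91, 17, 1666]);
translate([556, 86, 35]) cube([91, 17, 1666]);
translate([743, 86, 35]) cube([91, 17, 1666]);
translate([930, 86, 35]) cube([91, 17, 1666]);
translate([1117, 86, 35]) cube([91, 17, 1666]);
translate([1304, 86, 35]) cube([91, 17, 1666]);
translate([1491, 86, 35]) cube([91, 17, 1666]);
translate([1678, 86, 35]) cube([91, 17, 1666]);
translate([1865, 86, 35]) cube([91, 17, 1666]);


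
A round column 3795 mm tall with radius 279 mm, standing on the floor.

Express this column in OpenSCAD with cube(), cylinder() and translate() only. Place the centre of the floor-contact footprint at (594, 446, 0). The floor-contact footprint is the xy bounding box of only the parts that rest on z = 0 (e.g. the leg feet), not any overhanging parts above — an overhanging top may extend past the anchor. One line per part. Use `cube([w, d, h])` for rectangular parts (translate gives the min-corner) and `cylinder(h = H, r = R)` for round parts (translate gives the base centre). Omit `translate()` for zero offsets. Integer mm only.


translate([594, 446, 0]) cylinder(h = 3795, r = 279);


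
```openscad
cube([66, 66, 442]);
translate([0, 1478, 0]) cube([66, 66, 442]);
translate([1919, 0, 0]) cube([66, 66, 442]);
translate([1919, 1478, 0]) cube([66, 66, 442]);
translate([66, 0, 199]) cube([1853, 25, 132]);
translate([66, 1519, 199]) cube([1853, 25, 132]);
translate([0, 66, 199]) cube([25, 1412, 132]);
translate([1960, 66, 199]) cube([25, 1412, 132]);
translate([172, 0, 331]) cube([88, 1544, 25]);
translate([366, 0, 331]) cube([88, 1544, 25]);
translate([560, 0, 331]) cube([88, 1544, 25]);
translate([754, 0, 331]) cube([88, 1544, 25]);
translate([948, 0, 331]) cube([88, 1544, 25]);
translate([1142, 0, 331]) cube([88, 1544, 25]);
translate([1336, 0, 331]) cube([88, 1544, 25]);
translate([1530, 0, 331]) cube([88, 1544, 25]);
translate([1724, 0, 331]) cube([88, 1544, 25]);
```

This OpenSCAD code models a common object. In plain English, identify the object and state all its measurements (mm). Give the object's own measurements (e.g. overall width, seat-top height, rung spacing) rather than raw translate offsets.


A bed frame 1985 mm long (x) by 1544 mm wide (y). Four 66×66 mm corner posts, 442 mm tall, at the corners of the footprint. Four rails of 25 mm thickness and 132 mm height run between adjacent posts with their undersides at z = 199 mm, their outer faces flush with the outside of the frame (the two x-running rails run between the posts' inner faces; the two y-running rails run between the posts' inner faces). 9 slats, each 88 mm wide (x) and 25 mm thick, lie across the top of the two x-running rails, running the full 1544 mm width of the frame in y; along x they sit between the end posts with a 106 mm gap after the −x posts and between neighbouring slats, leaving 107 mm before the +x posts.


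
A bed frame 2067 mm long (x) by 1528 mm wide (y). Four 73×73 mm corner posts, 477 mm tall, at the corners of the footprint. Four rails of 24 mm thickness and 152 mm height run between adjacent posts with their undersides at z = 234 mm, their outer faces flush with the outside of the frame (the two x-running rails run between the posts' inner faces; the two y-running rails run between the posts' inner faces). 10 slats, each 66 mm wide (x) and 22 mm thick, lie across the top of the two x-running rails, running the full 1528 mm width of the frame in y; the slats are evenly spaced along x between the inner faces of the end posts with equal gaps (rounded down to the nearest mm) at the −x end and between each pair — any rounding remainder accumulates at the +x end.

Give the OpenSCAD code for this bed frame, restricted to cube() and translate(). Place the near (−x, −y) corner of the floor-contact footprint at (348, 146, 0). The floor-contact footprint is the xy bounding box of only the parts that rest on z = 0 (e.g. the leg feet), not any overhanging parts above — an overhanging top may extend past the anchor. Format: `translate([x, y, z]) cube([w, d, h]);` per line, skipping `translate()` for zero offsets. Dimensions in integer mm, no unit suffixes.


// slat z = rail_z + rail_h = 234 + 152 = 386
// slat gap = ⌊(1921 − 10·66) / 11⌋ = 114
translate([348, 146, 0]) cube([73, 73, 477]);
translate([348, 1601, 0]) cube([73, 73, 477]);
translate([2342, 146, 0]) cube([73, 73, 477]);
translate([2342, 1601, 0]) cube([73, 73, 477]);
translate([421, 146, 234]) cube([1921, 24, 152]);
translate([421, 1650, 234]) cube([1921, 24, 152]);
translate([348, 219, 234]) cube([24, 1382, 152]);
translate([2391, 219, 234]) cube([24, 1382, 152]);
translate([535, 146, 386]) cube([66, 1528, 22]);
translate([715, 146, 386]) cube([66, 1528, 22]);
translate([895, 146, 386]) cube([66, 1528, 22]);
translate([1075, 146, 386]) cube([66, 1528, 22]);
translate([1255, 146, 386]) cube([66, 1528, 22]);
translate([1435, 146, 386]) cube([66, 1528, 22]);
translate([1615, 146, 386]) cube([66, 1528, 22]);
translate([1795, 146, 386]) cube([66, 1528, 22]);
translate([1975, 146, 386]) cube([66, 1528, 22]);
translate([2155, 146, 386]) cube([66, 1528, 22]);


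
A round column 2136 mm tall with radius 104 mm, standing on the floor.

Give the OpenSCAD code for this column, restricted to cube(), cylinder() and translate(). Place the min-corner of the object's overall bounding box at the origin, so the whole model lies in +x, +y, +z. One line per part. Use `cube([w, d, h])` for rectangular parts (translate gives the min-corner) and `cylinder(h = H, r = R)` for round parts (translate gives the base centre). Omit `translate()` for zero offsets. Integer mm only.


translate([104, 104, 0]) cylinder(h = 2136, r = 104);


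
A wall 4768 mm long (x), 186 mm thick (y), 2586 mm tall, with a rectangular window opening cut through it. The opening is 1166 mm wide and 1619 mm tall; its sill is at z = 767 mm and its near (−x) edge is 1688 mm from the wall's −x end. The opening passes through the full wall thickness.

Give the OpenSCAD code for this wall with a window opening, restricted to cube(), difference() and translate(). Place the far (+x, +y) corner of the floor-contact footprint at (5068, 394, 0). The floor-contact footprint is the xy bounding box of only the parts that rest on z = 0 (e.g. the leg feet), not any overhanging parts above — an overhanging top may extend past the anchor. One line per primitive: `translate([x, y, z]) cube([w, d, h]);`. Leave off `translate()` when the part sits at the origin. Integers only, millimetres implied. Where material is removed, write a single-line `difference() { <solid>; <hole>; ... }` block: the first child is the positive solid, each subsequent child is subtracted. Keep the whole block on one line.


difference() { translate([300, 208, 0]) cube([4768, 186, 2586]); translate([1988, 208, 767]) cube([1166, 186, 1619]); }


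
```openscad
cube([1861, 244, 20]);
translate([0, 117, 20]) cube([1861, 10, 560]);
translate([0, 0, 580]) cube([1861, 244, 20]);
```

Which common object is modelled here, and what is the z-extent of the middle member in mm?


An I-beam. The web height is 560 mm.

Two wide flanges with a thin centred web — an I-beam. Overall 600 mm minus two 20 mm flanges gives a web of 600 − 2·20 = 560 mm.


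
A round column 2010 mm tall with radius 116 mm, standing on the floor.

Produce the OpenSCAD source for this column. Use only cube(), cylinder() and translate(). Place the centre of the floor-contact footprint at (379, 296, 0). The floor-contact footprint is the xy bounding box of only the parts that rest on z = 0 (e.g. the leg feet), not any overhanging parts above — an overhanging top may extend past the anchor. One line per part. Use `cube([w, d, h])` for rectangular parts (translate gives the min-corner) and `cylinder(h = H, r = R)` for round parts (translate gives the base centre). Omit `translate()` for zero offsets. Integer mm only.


translate([379, 296, 0]) cylinder(h = 2010, r = 116);


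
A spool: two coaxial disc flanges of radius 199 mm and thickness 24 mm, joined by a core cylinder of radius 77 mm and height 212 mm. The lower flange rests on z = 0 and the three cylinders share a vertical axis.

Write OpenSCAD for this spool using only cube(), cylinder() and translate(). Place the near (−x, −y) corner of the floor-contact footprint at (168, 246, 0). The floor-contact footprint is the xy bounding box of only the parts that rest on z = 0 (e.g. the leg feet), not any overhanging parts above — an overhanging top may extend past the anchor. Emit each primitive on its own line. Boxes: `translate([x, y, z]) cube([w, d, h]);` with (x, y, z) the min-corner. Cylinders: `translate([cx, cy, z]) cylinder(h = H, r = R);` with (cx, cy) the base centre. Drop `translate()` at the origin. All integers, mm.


translate([367, 445, 0]) cylinder(h = 24, r = 199);
translate([367, 445, 24]) cylinder(h = 212, r = 77);
translate([367, 445, 236]) cylinder(h = 24, r = 199);


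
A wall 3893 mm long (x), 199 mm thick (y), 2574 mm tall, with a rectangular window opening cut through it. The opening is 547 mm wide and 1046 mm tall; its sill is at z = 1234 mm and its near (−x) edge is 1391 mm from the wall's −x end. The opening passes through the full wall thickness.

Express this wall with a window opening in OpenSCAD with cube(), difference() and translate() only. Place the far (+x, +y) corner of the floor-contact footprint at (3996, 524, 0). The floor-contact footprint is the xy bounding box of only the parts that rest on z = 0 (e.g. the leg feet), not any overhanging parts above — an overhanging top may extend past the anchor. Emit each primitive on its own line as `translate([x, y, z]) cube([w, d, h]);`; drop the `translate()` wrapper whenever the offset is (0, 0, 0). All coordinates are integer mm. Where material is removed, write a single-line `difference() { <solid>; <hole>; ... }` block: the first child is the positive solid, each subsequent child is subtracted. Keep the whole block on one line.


difference() { translate([103, 325, 0]) cube([3893, 199, 2574]); translate([1494, 325, 1234]) cube([547, 199, 1046]); }


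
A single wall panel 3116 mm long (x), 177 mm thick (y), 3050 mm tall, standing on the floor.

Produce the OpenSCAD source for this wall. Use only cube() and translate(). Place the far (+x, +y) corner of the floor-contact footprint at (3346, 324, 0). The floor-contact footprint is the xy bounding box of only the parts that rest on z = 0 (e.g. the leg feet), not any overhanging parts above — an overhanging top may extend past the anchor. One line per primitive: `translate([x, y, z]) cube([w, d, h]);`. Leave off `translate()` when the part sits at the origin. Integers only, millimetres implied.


translate([230, 147, 0]) cube([3116, 177, 3050]);


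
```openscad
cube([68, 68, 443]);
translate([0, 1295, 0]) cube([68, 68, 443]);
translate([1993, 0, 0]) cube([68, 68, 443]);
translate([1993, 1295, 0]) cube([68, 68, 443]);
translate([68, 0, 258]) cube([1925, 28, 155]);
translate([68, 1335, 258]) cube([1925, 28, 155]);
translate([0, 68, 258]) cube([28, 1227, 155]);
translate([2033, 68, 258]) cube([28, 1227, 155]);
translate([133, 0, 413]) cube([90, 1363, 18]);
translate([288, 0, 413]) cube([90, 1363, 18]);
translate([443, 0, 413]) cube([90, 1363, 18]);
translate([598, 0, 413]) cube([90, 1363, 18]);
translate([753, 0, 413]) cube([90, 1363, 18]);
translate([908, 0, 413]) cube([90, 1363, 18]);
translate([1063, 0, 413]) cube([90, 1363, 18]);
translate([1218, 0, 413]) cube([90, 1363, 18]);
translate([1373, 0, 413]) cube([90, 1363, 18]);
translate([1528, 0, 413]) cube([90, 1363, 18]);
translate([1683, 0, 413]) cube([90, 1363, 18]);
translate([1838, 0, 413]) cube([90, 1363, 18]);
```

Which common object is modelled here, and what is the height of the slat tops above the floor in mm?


A bed frame. The slat-top height is 431 mm.

Four posts, four rails, and a row of slats — a bed frame. Slats sit on the rails at z = 258 + 155 = 413; with slat thickness 18, the top is 431 mm.


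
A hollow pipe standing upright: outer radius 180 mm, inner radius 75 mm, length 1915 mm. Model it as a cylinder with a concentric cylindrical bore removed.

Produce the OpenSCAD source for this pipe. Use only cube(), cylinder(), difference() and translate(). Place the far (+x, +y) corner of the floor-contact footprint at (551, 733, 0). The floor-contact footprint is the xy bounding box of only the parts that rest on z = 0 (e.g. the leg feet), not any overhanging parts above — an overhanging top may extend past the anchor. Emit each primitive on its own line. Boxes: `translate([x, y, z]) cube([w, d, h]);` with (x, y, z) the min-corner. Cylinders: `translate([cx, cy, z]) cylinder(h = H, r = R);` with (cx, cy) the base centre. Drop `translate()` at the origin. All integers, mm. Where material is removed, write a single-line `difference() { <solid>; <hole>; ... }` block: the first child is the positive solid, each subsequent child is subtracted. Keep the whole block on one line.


difference() { translate([371, 553, 0]) cylinder(h = 1915, r = 180); translate([371, 553, 0]) cylinder(h = 1915, r = 75); }


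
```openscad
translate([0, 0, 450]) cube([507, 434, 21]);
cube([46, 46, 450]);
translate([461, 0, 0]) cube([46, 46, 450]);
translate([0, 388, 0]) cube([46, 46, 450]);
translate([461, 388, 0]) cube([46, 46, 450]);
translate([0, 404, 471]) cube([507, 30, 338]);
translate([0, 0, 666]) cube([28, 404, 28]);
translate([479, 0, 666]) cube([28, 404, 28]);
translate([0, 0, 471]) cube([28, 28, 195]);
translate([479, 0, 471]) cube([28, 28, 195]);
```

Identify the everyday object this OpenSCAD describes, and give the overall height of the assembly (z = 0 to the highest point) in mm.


A chair. The overall height is 809 mm.

A slab on four corner posts with a tall panel at the back — a chair. The seat slab sits at z = 450 with thickness 21, and the 338 mm backrest starts at the seat top, so the overall height is 450 + 21 + 338 = 809 mm.


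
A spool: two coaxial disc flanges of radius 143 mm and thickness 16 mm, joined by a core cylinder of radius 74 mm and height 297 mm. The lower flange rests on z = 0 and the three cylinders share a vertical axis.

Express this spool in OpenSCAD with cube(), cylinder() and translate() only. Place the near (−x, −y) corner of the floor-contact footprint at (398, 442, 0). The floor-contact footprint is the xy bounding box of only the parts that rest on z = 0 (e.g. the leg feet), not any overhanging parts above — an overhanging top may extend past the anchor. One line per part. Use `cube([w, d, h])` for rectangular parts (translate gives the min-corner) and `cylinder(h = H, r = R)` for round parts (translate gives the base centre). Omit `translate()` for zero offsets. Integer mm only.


translate([541, 585, 0]) cylinder(h = 16, r = 143);
translate([541, 585, 16]) cylinder(h = 297, r = 74);
translate([541, 585, 313]) cylinder(h = 16, r = 143);
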